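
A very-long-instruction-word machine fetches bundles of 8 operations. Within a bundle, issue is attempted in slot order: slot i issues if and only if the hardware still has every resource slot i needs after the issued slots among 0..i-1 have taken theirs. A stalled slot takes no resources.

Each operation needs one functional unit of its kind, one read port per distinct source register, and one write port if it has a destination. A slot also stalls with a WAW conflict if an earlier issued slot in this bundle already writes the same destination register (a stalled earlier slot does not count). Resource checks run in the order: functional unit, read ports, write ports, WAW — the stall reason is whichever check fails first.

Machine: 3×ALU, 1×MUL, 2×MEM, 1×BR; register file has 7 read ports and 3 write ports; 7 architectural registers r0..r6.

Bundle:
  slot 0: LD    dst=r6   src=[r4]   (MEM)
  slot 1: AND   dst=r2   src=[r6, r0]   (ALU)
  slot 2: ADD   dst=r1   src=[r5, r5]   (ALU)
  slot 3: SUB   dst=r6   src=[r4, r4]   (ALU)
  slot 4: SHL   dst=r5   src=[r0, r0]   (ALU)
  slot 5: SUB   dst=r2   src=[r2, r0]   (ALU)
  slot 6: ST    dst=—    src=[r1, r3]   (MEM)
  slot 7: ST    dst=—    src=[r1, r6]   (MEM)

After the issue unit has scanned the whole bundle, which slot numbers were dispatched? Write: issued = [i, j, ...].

issued = [0, 1, 2, 6]

  0. MEM→r6 ⇒ go  {3A/1Mu/1Ld/1B | 6r 2w}
  1. ALU→r2 ⇒ go  {2A/1Mu/1Ld/1B | 4r 1w}
  2. ALU→r1 ⇒ go  {1A/1Mu/1Ld/1B | 3r 0w}
  3. ALU→r6 ⇒ no(WR_PORT)  {1A/1Mu/1Ld/1B | 3r 0w}
  4. ALU→r5 ⇒ no(WR_PORT)  {1A/1Mu/1Ld/1B | 3r 0w}
  5. ALU→r2 ⇒ no(WR_PORT)  {1A/1Mu/1Ld/1B | 3r 0w}
  6. MEM ⇒ go  {1A/1Mu/0Ld/1B | 1r 0w}
  7. MEM ⇒ no(FU)  {1A/1Mu/0Ld/1B | 1r 0w}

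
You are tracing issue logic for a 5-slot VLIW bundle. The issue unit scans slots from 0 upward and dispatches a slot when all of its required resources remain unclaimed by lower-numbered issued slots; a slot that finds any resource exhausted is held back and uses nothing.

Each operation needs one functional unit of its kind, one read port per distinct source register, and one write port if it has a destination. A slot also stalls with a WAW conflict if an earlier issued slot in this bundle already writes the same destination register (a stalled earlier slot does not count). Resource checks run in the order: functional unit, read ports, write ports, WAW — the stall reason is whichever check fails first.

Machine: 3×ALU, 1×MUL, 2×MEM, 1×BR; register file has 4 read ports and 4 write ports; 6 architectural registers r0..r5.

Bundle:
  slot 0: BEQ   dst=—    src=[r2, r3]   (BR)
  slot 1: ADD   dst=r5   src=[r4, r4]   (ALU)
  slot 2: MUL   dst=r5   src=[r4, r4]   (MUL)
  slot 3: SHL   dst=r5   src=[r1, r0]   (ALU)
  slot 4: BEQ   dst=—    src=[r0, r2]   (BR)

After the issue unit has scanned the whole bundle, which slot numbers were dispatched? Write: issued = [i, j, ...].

issued = [0, 1]

  0. BR ⇒ go  {3A/1Mu/2Ld/0B | 2r 4w}
  1. ALU→r5 ⇒ go  {2A/1Mu/2Ld/0B | 1r 3w}
  2. MUL→r5 ⇒ no(WAW)  {2A/1Mu/2Ld/0B | 1r 3w}
  3. ALU→r5 ⇒ no(RD_PORT)  {2A/1Mu/2Ld/0B | 1r 3w}
  4. BR ⇒ no(FU)  {2A/1Mu/2Ld/0B | 1r 3w}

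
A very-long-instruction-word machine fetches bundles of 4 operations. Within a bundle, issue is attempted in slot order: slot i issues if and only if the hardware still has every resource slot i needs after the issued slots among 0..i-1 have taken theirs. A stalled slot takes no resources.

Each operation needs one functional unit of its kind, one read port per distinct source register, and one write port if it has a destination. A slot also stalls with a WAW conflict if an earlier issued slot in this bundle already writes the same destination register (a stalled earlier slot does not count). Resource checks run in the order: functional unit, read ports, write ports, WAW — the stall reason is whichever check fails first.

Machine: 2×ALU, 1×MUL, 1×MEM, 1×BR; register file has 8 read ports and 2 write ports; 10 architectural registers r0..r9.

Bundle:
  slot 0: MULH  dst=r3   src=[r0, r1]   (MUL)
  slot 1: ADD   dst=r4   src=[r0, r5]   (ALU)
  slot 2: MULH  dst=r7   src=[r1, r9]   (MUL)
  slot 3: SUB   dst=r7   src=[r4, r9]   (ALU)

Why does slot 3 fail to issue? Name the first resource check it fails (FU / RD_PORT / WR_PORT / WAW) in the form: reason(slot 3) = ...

reason(slot 3) = WR_PORT

(0) want 1×MUL +2rd +1wr — yes → AL2|MU0|ME1|BR1|rd6|wr1
(1) want 1×ALU +2rd +1wr — yes → AL1|MU0|ME1|BR1|rd4|wr0
(2) want 1×MUL +2rd +1wr — FU → AL1|MU0|ME1|BR1|rd4|wr0
(3) want 1×ALU +2rd +1wr — WR_PORT → AL1|MU0|ME1|BR1|rd4|wr0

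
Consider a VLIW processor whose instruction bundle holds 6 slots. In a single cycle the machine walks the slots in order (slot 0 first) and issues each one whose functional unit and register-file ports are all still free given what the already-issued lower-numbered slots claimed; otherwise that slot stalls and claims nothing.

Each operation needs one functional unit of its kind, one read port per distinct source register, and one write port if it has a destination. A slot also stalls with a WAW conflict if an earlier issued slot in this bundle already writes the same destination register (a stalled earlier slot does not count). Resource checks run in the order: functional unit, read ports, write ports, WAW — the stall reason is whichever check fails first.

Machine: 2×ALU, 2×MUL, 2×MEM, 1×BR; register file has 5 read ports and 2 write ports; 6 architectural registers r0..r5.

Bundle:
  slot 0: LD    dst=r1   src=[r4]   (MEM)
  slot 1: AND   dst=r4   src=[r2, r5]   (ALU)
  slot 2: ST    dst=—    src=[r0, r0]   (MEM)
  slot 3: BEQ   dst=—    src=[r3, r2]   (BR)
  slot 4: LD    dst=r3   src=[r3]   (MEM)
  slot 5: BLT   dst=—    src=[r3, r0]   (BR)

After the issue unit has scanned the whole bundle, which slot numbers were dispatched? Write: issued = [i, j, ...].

issued = [0, 1, 2]

slot 0 (MEM): ISSUE — free A2,Mu2,Ld1,B1 rp4 wp1
slot 1 (ALU): ISSUE — free A1,Mu2,Ld1,B1 rp2 wp0
slot 2 (MEM): ISSUE — free A1,Mu2,Ld0,B1 rp1 wp0
slot 3 (BR): stall RD_PORT — free A1,Mu2,Ld0,B1 rp1 wp0
slot 4 (MEM): stall FU — free A1,Mu2,Ld0,B1 rp1 wp0
slot 5 (BR): stall RD_PORT — free A1,Mu2,Ld0,B1 rp1 wp0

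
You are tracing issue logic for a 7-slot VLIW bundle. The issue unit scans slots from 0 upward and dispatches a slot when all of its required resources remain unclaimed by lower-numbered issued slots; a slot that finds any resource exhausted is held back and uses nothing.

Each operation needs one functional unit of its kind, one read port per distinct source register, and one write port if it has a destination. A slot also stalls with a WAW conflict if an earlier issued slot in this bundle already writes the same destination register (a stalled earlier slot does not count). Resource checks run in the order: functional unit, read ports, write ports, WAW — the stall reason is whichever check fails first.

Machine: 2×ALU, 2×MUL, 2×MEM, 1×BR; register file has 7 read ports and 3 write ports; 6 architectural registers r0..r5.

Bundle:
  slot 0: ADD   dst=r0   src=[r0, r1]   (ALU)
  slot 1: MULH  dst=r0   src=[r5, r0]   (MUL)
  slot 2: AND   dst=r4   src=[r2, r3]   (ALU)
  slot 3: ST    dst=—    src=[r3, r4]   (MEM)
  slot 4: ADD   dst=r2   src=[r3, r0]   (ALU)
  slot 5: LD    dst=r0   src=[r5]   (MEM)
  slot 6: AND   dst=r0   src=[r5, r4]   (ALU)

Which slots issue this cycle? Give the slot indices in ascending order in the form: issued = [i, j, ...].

issued = [0, 2, 3]

slot 0 (ALU): ISSUE — free A1,Mu2,Ld2,B1 rp5 wp2
slot 1 (MUL): stall WAW — free A1,Mu2,Ld2,B1 rp5 wp2
slot 2 (ALU): ISSUE — free A0,Mu2,Ld2,B1 rp3 wp1
slot 3 (MEM): ISSUE — free A0,Mu2,Ld1,B1 rp1 wp1
slot 4 (ALU): stall FU — free A0,Mu2,Ld1,B1 rp1 wp1
slot 5 (MEM): stall WAW — free A0,Mu2,Ld1,B1 rp1 wp1
slot 6 (ALU): stall FU — free A0,Mu2,Ld1,B1 rp1 wp1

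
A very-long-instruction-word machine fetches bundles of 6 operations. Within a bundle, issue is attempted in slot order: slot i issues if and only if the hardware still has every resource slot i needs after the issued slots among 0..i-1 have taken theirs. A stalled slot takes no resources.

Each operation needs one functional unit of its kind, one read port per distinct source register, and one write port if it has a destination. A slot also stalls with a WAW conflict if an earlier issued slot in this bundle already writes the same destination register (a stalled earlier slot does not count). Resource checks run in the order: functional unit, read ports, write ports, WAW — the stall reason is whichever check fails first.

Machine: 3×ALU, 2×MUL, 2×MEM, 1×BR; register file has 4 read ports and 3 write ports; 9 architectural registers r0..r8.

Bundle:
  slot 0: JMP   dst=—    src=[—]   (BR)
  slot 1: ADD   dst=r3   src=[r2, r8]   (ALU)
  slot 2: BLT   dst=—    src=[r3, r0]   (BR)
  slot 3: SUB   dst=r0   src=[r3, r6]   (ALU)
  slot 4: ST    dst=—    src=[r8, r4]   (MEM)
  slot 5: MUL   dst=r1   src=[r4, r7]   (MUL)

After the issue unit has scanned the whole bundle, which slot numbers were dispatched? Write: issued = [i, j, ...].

  0. BR ⇒ go  {3A/2Mu/2Ld/0B | 4r 3w}
  1. ALU→r3 ⇒ go  {2A/2Mu/2Ld/0B | 2r 2w}
  2. BR ⇒ no(FU)  {2A/2Mu/2Ld/0B | 2r 2w}
  3. ALU→r0 ⇒ go  {1A/2Mu/2Ld/0B | 0r 1w}
  4. MEM ⇒ no(RD_PORT)  {1A/2Mu/2Ld/0B | 0r 1w}
  5. MUL→r1 ⇒ no(RD_PORT)  {1A/2Mu/2Ld/0B | 0r 1w}

issued = [0, 1, 3]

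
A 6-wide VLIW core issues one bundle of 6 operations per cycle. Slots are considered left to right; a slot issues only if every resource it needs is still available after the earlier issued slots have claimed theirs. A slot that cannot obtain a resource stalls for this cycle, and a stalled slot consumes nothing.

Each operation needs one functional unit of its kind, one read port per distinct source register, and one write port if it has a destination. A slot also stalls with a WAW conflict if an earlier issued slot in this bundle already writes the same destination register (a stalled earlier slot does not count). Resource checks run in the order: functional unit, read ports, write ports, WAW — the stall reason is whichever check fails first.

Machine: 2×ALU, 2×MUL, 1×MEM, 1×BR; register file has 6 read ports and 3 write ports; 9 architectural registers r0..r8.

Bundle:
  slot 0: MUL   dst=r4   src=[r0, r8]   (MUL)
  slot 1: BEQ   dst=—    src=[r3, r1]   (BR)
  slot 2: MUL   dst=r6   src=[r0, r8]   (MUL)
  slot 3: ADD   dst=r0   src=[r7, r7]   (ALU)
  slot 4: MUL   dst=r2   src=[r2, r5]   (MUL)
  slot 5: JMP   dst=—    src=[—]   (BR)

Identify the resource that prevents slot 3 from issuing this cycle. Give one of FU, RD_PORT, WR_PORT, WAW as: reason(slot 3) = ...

reason(slot 3) = RD_PORT

(0) want 1×MUL +2rd +1wr — yes → AL2|MU1|ME1|BR1|rd4|wr2
(1) want 1×BR +2rd +0wr — yes → AL2|MU1|ME1|BR0|rd2|wr2
(2) want 1×MUL +2rd +1wr — yes → AL2|MU0|ME1|BR0|rd0|wr1
(3) want 1×ALU +1rd +1wr — RD_PORT → AL2|MU0|ME1|BR0|rd0|wr1
(4) want 1×MUL +2rd +1wr — FU → AL2|MU0|ME1|BR0|rd0|wr1
(5) want 1×BR +0rd +0wr — FU → AL2|MU0|ME1|BR0|rd0|wr1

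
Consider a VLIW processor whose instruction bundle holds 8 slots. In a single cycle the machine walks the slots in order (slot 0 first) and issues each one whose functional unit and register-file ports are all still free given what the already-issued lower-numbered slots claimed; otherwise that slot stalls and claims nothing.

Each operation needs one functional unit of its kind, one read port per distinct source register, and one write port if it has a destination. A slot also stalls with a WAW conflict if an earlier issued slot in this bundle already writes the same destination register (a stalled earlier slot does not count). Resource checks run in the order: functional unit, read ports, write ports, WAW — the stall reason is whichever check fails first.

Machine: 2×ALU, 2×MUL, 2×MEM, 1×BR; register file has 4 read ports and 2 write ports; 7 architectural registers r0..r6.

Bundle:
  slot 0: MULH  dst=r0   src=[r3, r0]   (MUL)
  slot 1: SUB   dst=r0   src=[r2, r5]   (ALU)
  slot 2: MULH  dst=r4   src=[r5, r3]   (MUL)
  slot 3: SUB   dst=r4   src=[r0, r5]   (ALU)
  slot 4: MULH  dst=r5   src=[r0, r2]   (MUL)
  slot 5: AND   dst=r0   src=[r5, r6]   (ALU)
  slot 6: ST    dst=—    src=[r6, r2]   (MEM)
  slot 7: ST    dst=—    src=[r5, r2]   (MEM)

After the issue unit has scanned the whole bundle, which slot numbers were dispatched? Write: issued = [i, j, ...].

  0. MUL→r0 ⇒ go  {2A/1Mu/2Ld/1B | 2r 1w}
  1. ALU→r0 ⇒ no(WAW)  {2A/1Mu/2Ld/1B | 2r 1w}
  2. MUL→r4 ⇒ go  {2A/0Mu/2Ld/1B | 0r 0w}
  3. ALU→r4 ⇒ no(RD_PORT)  {2A/0Mu/2Ld/1B | 0r 0w}
  4. MUL→r5 ⇒ no(FU)  {2A/0Mu/2Ld/1B | 0r 0w}
  5. ALU→r0 ⇒ no(RD_PORT)  {2A/0Mu/2Ld/1B | 0r 0w}
  6. MEM ⇒ no(RD_PORT)  {2A/0Mu/2Ld/1B | 0r 0w}
  7. MEM ⇒ no(RD_PORT)  {2A/0Mu/2Ld/1B | 0r 0w}

issued = [0, 2]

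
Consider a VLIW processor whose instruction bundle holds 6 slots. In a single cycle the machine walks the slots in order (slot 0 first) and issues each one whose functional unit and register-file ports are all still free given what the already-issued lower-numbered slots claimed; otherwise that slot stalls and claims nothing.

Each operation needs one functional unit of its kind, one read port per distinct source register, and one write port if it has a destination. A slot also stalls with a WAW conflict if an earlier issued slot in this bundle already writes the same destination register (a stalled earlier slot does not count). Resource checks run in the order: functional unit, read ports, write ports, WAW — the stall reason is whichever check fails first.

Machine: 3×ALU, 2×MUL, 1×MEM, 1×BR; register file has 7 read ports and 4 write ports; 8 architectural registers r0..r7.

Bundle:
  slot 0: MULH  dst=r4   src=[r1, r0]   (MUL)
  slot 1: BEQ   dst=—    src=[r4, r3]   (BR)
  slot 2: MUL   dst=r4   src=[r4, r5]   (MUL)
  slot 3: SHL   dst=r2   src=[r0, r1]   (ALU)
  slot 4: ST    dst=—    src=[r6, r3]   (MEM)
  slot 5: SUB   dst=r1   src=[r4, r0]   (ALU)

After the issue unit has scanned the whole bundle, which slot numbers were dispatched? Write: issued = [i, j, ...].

#0 MUL src=r1,r0 dispatched  <A:3 Mu:1 Ld:1 B:1 rd:5 wr:3>
#1 BR src=r4,r3 dispatched  <A:3 Mu:1 Ld:1 B:0 rd:3 wr:3>
#2 MUL src=r4,r5 held:WAW  <A:3 Mu:1 Ld:1 B:0 rd:3 wr:3>
#3 ALU src=r0,r1 dispatched  <A:2 Mu:1 Ld:1 B:0 rd:1 wr:2>
#4 MEM src=r6,r3 held:RD_PORT  <A:2 Mu:1 Ld:1 B:0 rd:1 wr:2>
#5 ALU src=r4,r0 held:RD_PORT  <A:2 Mu:1 Ld:1 B:0 rd:1 wr:2>

issued = [0, 1, 3]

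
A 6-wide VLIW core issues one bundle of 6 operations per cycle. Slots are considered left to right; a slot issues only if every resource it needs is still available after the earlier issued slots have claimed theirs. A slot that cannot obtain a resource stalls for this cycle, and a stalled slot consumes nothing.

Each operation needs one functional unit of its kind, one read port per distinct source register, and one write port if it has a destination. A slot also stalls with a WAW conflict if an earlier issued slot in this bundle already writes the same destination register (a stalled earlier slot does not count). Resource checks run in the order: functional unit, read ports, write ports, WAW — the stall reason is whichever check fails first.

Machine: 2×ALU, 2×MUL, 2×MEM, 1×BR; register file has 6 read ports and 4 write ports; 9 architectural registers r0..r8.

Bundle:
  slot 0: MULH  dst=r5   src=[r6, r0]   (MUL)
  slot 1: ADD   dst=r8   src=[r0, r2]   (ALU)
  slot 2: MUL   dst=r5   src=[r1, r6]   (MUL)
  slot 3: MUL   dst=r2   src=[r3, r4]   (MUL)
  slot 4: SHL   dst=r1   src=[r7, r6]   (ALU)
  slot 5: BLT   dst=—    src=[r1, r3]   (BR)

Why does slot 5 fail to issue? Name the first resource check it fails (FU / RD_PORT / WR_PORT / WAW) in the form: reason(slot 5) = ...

(0) want 1×MUL +2rd +1wr — yes → AL2|MU1|ME2|BR1|rd4|wr3
(1) want 1×ALU +2rd +1wr — yes → AL1|MU1|ME2|BR1|rd2|wr2
(2) want 1×MUL +2rd +1wr — WAW → AL1|MU1|ME2|BR1|rd2|wr2
(3) want 1×MUL +2rd +1wr — yes → AL1|MU0|ME2|BR1|rd0|wr1
(4) want 1×ALU +2rd +1wr — RD_PORT → AL1|MU0|ME2|BR1|rd0|wr1
(5) want 1×BR +2rd +0wr — RD_PORT → AL1|MU0|ME2|BR1|rd0|wr1

reason(slot 5) = RD_PORT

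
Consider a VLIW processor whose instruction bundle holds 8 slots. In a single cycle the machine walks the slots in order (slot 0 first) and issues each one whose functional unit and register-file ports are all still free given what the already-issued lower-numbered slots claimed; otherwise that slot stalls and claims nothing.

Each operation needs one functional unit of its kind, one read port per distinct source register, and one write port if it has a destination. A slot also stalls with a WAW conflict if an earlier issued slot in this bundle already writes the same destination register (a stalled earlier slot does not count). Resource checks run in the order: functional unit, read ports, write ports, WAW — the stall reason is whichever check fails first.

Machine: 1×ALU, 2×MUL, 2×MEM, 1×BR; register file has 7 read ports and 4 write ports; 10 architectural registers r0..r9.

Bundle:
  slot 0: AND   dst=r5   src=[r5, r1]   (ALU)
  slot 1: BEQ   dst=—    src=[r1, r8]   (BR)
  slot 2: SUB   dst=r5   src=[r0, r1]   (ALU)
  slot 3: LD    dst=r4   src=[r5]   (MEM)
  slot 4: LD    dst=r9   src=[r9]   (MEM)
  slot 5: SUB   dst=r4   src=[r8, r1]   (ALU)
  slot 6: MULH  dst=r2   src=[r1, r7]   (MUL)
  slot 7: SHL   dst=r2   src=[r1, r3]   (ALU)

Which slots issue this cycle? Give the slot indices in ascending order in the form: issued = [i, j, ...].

#0 ALU src=r5,r1 dispatched  <A:0 Mu:2 Ld:2 B:1 rd:5 wr:3>
#1 BR src=r1,r8 dispatched  <A:0 Mu:2 Ld:2 B:0 rd:3 wr:3>
#2 ALU src=r0,r1 held:FU  <A:0 Mu:2 Ld:2 B:0 rd:3 wr:3>
#3 MEM src=r5 dispatched  <A:0 Mu:2 Ld:1 B:0 rd:2 wr:2>
#4 MEM src=r9 dispatched  <A:0 Mu:2 Ld:0 B:0 rd:1 wr:1>
#5 ALU src=r8,r1 held:FU  <A:0 Mu:2 Ld:0 B:0 rd:1 wr:1>
#6 MUL src=r1,r7 held:RD_PORT  <A:0 Mu:2 Ld:0 B:0 rd:1 wr:1>
#7 ALU src=r1,r3 held:FU  <A:0 Mu:2 Ld:0 B:0 rd:1 wr:1>

issued = [0, 1, 3, 4]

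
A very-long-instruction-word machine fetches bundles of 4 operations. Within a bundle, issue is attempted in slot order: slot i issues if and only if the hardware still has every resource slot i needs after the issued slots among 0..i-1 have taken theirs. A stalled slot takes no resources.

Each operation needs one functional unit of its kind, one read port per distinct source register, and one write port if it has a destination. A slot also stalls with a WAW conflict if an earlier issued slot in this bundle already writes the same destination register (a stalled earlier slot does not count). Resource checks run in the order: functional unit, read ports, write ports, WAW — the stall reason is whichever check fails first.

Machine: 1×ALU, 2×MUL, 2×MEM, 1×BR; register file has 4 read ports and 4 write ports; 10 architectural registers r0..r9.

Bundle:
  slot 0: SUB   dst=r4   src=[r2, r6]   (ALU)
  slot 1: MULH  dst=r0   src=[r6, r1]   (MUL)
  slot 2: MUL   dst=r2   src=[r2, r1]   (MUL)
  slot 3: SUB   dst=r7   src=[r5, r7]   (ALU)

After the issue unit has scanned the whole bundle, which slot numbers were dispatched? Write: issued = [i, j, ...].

issued = [0, 1]

#0 ALU src=r2,r6 dispatched  <A:0 Mu:2 Ld:2 B:1 rd:2 wr:3>
#1 MUL src=r6,r1 dispatched  <A:0 Mu:1 Ld:2 B:1 rd:0 wr:2>
#2 MUL src=r2,r1 held:RD_PORT  <A:0 Mu:1 Ld:2 B:1 rd:0 wr:2>
#3 ALU src=r5,r7 held:FU  <A:0 Mu:1 Ld:2 B:1 rd:0 wr:2>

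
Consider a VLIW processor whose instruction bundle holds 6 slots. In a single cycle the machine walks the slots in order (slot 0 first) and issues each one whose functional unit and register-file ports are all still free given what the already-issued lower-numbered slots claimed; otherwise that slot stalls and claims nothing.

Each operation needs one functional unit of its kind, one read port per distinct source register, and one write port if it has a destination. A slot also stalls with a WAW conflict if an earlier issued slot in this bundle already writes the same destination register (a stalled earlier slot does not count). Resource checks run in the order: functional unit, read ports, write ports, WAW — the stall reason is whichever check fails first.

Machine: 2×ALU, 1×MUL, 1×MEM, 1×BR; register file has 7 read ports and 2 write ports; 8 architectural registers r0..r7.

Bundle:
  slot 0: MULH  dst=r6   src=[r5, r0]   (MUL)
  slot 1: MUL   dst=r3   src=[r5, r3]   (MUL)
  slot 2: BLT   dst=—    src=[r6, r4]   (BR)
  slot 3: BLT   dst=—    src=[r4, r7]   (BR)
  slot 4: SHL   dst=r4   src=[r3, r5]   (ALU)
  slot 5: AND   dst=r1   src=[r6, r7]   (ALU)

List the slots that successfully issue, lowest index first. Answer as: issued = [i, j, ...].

issued = [0, 2, 4]

  0. MUL→r6 ⇒ go  {2A/0Mu/1Ld/1B | 5r 1w}
  1. MUL→r3 ⇒ no(FU)  {2A/0Mu/1Ld/1B | 5r 1w}
  2. BR ⇒ go  {2A/0Mu/1Ld/0B | 3r 1w}
  3. BR ⇒ no(FU)  {2A/0Mu/1Ld/0B | 3r 1w}
  4. ALU→r4 ⇒ go  {1A/0Mu/1Ld/0B | 1r 0w}
  5. ALU→r1 ⇒ no(RD_PORT)  {1A/0Mu/1Ld/0B | 1r 0w}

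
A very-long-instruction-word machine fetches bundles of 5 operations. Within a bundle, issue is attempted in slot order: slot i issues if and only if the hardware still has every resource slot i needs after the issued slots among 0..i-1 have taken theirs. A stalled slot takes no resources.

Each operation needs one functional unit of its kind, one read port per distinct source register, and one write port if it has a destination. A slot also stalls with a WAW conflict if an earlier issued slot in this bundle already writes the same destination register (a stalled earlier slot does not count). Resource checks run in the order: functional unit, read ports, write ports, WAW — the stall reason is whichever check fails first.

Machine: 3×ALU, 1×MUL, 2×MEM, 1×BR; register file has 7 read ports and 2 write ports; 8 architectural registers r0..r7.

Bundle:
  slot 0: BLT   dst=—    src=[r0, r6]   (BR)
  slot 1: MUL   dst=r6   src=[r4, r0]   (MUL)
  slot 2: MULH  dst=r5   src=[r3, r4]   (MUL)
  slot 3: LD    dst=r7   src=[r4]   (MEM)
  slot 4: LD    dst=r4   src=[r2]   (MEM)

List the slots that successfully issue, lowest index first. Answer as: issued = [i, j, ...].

#0 BR src=r0,r6 dispatched  <A:3 Mu:1 Ld:2 B:0 rd:5 wr:2>
#1 MUL src=r4,r0 dispatched  <A:3 Mu:0 Ld:2 B:0 rd:3 wr:1>
#2 MUL src=r3,r4 held:FU  <A:3 Mu:0 Ld:2 B:0 rd:3 wr:1>
#3 MEM src=r4 dispatched  <A:3 Mu:0 Ld:1 B:0 rd:2 wr:0>
#4 MEM src=r2 held:WR_PORT  <A:3 Mu:0 Ld:1 B:0 rd:2 wr:0>

issued = [0, 1, 3]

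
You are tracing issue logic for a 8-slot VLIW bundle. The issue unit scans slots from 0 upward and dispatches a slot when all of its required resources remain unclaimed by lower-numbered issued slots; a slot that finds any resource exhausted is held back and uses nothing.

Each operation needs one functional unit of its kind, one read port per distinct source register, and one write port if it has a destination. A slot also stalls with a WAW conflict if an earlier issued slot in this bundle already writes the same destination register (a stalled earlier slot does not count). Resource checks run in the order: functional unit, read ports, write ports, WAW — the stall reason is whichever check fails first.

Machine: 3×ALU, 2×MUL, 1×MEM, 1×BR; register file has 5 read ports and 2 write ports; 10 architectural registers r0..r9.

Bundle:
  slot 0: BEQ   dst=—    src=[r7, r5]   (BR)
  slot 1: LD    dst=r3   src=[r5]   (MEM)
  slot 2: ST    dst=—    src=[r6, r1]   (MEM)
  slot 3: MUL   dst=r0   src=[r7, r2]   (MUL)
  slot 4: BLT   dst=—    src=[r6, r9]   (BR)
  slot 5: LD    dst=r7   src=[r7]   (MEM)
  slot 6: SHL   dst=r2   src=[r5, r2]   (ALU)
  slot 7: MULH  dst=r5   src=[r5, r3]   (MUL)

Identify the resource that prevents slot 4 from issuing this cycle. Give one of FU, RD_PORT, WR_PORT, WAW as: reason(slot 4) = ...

reason(slot 4) = FU

  0. BR ⇒ go  {3A/2Mu/1Ld/0B | 3r 2w}
  1. MEM→r3 ⇒ go  {3A/2Mu/0Ld/0B | 2r 1w}
  2. MEM ⇒ no(FU)  {3A/2Mu/0Ld/0B | 2r 1w}
  3. MUL→r0 ⇒ go  {3A/1Mu/0Ld/0B | 0r 0w}
  4. BR ⇒ no(FU)  {3A/1Mu/0Ld/0B | 0r 0w}
  5. MEM→r7 ⇒ no(FU)  {3A/1Mu/0Ld/0B | 0r 0w}
  6. ALU→r2 ⇒ no(RD_PORT)  {3A/1Mu/0Ld/0B | 0r 0w}
  7. MUL→r5 ⇒ no(RD_PORT)  {3A/1Mu/0Ld/0B | 0r 0w}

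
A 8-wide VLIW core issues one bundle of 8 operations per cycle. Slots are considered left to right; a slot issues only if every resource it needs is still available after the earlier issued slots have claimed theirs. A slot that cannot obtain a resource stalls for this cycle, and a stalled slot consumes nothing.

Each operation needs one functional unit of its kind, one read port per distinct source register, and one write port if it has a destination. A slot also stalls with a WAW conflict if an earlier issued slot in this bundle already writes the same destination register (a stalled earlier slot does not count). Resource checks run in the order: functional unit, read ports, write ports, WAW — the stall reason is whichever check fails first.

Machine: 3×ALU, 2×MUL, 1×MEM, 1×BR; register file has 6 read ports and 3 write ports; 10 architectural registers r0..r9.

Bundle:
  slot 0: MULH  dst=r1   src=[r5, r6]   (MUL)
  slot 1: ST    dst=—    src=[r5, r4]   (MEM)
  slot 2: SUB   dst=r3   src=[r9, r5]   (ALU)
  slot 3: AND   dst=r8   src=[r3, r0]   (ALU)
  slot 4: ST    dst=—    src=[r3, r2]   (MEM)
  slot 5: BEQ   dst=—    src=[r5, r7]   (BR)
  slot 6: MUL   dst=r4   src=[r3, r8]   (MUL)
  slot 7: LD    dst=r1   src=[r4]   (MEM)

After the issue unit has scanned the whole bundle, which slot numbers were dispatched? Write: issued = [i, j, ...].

issued = [0, 1, 2]

  0. MUL→r1 ⇒ go  {3A/1Mu/1Ld/1B | 4r 2w}
  1. MEM ⇒ go  {3A/1Mu/0Ld/1B | 2r 2w}
  2. ALU→r3 ⇒ go  {2A/1Mu/0Ld/1B | 0r 1w}
  3. ALU→r8 ⇒ no(RD_PORT)  {2A/1Mu/0Ld/1B | 0r 1w}
  4. MEM ⇒ no(FU)  {2A/1Mu/0Ld/1B | 0r 1w}
  5. BR ⇒ no(RD_PORT)  {2A/1Mu/0Ld/1B | 0r 1w}
  6. MUL→r4 ⇒ no(RD_PORT)  {2A/1Mu/0Ld/1B | 0r 1w}
  7. MEM→r1 ⇒ no(FU)  {2A/1Mu/0Ld/1B | 0r 1w}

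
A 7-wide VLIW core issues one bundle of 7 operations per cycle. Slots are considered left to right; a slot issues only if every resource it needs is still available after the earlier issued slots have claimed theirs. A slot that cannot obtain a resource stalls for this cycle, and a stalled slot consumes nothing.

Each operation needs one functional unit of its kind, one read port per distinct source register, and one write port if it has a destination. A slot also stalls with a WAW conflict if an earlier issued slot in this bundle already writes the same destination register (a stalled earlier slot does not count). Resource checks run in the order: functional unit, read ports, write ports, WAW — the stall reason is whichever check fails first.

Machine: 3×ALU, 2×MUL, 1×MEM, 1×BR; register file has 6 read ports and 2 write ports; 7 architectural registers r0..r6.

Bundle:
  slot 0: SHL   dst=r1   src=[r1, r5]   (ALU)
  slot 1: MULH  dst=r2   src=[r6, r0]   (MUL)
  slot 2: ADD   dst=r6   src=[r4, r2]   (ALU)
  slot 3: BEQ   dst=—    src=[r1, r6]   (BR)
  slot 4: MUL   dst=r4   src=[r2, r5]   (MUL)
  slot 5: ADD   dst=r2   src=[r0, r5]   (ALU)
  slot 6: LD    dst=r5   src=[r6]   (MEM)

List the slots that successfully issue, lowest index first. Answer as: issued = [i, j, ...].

(0) want 1×ALU +2rd +1wr — yes → AL2|MU2|ME1|BR1|rd4|wr1
(1) want 1×MUL +2rd +1wr — yes → AL2|MU1|ME1|BR1|rd2|wr0
(2) want 1×ALU +2rd +1wr — WR_PORT → AL2|MU1|ME1|BR1|rd2|wr0
(3) want 1×BR +2rd +0wr — yes → AL2|MU1|ME1|BR0|rd0|wr0
(4) want 1×MUL +2rd +1wr — RD_PORT → AL2|MU1|ME1|BR0|rd0|wr0
(5) want 1×ALU +2rd +1wr — RD_PORT → AL2|MU1|ME1|BR0|rd0|wr0
(6) want 1×MEM +1rd +1wr — RD_PORT → AL2|MU1|ME1|BR0|rd0|wr0

issued = [0, 1, 3]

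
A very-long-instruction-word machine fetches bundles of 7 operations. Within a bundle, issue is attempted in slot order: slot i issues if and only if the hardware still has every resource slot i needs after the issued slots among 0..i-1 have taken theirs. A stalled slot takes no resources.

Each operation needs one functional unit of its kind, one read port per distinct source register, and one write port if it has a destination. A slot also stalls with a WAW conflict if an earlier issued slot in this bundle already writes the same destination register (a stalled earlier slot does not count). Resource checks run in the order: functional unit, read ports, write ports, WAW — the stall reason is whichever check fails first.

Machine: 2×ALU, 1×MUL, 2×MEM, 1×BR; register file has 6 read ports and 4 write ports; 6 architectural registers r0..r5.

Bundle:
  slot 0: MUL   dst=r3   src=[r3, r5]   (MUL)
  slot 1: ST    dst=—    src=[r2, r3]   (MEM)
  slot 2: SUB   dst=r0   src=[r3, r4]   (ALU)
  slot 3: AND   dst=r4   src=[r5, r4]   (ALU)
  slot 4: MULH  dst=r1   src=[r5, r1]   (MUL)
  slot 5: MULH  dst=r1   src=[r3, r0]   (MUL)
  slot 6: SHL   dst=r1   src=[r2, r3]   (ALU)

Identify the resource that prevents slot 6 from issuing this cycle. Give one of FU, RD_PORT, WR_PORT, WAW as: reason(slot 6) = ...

(0) want 1×MUL +2rd +1wr — yes → AL2|MU0|ME2|BR1|rd4|wr3
(1) want 1×MEM +2rd +0wr — yes → AL2|MU0|ME1|BR1|rd2|wr3
(2) want 1×ALU +2rd +1wr — yes → AL1|MU0|ME1|BR1|rd0|wr2
(3) want 1×ALU +2rd +1wr — RD_PORT → AL1|MU0|ME1|BR1|rd0|wr2
(4) want 1×MUL +2rd +1wr — FU → AL1|MU0|ME1|BR1|rd0|wr2
(5) want 1×MUL +2rd +1wr — FU → AL1|MU0|ME1|BR1|rd0|wr2
(6) want 1×ALU +2rd +1wr — RD_PORT → AL1|MU0|ME1|BR1|rd0|wr2

reason(slot 6) = RD_PORT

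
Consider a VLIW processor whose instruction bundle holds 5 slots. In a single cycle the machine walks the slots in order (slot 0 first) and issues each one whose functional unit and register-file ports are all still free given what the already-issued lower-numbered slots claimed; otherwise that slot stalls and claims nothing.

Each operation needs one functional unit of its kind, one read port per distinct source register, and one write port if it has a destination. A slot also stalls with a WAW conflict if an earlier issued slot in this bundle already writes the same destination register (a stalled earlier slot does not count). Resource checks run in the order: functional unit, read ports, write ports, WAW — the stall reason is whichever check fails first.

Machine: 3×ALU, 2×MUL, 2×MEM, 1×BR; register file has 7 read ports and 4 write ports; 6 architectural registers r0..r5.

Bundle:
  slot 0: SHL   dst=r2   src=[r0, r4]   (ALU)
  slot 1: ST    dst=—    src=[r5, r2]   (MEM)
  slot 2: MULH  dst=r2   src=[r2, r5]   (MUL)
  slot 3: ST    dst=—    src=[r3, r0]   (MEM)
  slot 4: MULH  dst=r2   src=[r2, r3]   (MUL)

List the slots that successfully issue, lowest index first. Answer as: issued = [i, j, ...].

[0] ALU needs rd=2 wr=1: ok; after: ALU=2 MUL=2 MEM=2 BR=1, R=5, W=3
[1] MEM needs rd=2 wr=0: ok; after: ALU=2 MUL=2 MEM=1 BR=1, R=3, W=3
[2] MUL needs rd=2 wr=1: WAW; after: ALU=2 MUL=2 MEM=1 BR=1, R=3, W=3
[3] MEM needs rd=2 wr=0: ok; after: ALU=2 MUL=2 MEM=0 BR=1, R=1, W=3
[4] MUL needs rd=2 wr=1: RD_PORT; after: ALU=2 MUL=2 MEM=0 BR=1, R=1, W=3

issued = [0, 1, 3]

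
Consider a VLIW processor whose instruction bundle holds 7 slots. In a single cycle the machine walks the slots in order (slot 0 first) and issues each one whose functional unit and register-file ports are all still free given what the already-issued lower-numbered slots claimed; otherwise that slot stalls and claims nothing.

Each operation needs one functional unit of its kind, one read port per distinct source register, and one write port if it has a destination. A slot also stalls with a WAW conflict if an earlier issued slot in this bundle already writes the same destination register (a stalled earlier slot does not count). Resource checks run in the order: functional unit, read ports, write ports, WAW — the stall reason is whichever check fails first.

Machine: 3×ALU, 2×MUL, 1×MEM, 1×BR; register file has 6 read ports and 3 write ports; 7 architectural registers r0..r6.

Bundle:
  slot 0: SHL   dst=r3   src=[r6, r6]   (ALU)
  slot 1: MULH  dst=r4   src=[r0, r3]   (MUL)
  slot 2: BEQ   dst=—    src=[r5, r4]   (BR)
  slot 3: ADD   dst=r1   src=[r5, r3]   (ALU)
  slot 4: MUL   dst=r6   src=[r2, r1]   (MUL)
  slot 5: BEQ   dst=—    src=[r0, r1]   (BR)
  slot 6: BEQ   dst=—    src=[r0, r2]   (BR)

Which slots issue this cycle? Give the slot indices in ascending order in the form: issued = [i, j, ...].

issued = [0, 1, 2]

#0 ALU src=r6,r6 dispatched  <A:2 Mu:2 Ld:1 B:1 rd:5 wr:2>
#1 MUL src=r0,r3 dispatched  <A:2 Mu:1 Ld:1 B:1 rd:3 wr:1>
#2 BR src=r5,r4 dispatched  <A:2 Mu:1 Ld:1 B:0 rd:1 wr:1>
#3 ALU src=r5,r3 held:RD_PORT  <A:2 Mu:1 Ld:1 B:0 rd:1 wr:1>
#4 MUL src=r2,r1 held:RD_PORT  <A:2 Mu:1 Ld:1 B:0 rd:1 wr:1>
#5 BR src=r0,r1 held:FU  <A:2 Mu:1 Ld:1 B:0 rd:1 wr:1>
#6 BR src=r0,r2 held:FU  <A:2 Mu:1 Ld:1 B:0 rd:1 wr:1>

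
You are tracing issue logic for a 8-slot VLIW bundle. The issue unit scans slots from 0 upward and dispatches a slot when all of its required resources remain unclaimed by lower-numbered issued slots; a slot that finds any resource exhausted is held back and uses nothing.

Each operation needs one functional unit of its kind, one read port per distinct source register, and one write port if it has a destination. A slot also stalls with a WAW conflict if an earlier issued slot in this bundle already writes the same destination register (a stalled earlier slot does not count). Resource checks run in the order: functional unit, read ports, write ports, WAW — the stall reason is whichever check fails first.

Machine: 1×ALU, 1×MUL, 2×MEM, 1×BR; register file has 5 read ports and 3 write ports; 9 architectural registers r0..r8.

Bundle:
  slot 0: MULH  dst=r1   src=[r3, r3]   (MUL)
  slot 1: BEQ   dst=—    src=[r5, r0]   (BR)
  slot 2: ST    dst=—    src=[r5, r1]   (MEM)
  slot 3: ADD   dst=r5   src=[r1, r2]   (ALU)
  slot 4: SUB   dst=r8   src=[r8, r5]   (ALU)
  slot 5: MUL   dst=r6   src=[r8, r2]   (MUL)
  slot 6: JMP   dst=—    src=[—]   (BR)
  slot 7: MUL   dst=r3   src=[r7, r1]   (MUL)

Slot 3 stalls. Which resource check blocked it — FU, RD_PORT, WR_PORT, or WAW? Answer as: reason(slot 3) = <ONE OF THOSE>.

reason(slot 3) = RD_PORT

slot 0 (MUL): ISSUE — free A1,Mu0,Ld2,B1 rp4 wp2
slot 1 (BR): ISSUE — free A1,Mu0,Ld2,B0 rp2 wp2
slot 2 (MEM): ISSUE — free A1,Mu0,Ld1,B0 rp0 wp2
slot 3 (ALU): stall RD_PORT — free A1,Mu0,Ld1,B0 rp0 wp2
slot 4 (ALU): stall RD_PORT — free A1,Mu0,Ld1,B0 rp0 wp2
slot 5 (MUL): stall FU — free A1,Mu0,Ld1,B0 rp0 wp2
slot 6 (BR): stall FU — free A1,Mu0,Ld1,B0 rp0 wp2
slot 7 (MUL): stall FU — free A1,Mu0,Ld1,B0 rp0 wp2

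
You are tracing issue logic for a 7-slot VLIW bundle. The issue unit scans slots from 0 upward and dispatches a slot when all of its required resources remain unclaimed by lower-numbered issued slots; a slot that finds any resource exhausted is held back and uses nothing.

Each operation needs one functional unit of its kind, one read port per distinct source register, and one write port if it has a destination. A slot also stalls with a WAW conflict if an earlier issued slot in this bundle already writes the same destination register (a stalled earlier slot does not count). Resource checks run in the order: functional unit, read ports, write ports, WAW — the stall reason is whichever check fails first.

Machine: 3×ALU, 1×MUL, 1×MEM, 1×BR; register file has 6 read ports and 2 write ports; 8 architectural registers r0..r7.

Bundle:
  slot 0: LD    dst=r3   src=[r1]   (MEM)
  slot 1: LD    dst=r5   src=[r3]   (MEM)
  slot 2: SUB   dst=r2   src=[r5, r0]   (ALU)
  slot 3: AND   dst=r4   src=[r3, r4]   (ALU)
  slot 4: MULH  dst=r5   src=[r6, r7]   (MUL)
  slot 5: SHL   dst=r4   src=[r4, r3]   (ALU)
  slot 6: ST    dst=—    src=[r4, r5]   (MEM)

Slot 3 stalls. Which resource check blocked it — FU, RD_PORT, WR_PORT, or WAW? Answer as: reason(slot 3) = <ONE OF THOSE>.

slot 0 (MEM): ISSUE — free A3,Mu1,Ld0,B1 rp5 wp1
slot 1 (MEM): stall FU — free A3,Mu1,Ld0,B1 rp5 wp1
slot 2 (ALU): ISSUE — free A2,Mu1,Ld0,B1 rp3 wp0
slot 3 (ALU): stall WR_PORT — free A2,Mu1,Ld0,B1 rp3 wp0
slot 4 (MUL): stall WR_PORT — free A2,Mu1,Ld0,B1 rp3 wp0
slot 5 (ALU): stall WR_PORT — free A2,Mu1,Ld0,B1 rp3 wp0
slot 6 (MEM): stall FU — free A2,Mu1,Ld0,B1 rp3 wp0

reason(slot 3) = WR_PORT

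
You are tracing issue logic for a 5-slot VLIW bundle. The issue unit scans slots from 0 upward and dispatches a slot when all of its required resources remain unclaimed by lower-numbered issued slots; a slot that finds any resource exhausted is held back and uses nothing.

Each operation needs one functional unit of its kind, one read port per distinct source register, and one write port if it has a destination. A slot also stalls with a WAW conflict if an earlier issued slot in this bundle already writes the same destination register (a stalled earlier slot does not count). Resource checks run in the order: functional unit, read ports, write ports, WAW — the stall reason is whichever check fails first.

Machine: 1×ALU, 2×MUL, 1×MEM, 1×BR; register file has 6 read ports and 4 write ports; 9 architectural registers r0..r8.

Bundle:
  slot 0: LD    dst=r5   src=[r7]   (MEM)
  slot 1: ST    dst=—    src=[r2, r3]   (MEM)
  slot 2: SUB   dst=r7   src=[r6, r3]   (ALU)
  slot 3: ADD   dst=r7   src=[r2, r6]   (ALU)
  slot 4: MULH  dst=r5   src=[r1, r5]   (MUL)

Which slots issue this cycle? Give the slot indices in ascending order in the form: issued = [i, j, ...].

issued = [0, 2]

[0] MEM needs rd=1 wr=1: ok; after: ALU=1 MUL=2 MEM=0 BR=1, R=5, W=3
[1] MEM needs rd=2 wr=0: FU; after: ALU=1 MUL=2 MEM=0 BR=1, R=5, W=3
[2] ALU needs rd=2 wr=1: ok; after: ALU=0 MUL=2 MEM=0 BR=1, R=3, W=2
[3] ALU needs rd=2 wr=1: FU; after: ALU=0 MUL=2 MEM=0 BR=1, R=3, W=2
[4] MUL needs rd=2 wr=1: WAW; after: ALU=0 MUL=2 MEM=0 BR=1, R=3, W=2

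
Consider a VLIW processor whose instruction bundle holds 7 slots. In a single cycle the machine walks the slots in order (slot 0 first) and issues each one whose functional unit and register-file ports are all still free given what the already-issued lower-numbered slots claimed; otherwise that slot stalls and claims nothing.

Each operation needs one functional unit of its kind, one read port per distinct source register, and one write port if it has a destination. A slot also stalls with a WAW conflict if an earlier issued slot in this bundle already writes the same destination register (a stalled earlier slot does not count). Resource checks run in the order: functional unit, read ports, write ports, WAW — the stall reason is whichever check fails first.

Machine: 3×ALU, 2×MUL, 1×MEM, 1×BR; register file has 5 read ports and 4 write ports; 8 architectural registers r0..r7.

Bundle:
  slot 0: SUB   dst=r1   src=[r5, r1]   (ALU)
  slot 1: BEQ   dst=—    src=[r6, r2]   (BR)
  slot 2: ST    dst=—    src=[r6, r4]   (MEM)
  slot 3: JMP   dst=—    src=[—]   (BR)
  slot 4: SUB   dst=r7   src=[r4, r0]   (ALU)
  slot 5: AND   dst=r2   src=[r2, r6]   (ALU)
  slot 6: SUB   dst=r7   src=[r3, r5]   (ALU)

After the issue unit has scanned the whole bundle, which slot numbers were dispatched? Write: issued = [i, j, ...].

  0. ALU→r1 ⇒ go  {2A/2Mu/1Ld/1B | 3r 3w}
  1. BR ⇒ go  {2A/2Mu/1Ld/0B | 1r 3w}
  2. MEM ⇒ no(RD_PORT)  {2A/2Mu/1Ld/0B | 1r 3w}
  3. BR ⇒ no(FU)  {2A/2Mu/1Ld/0B | 1r 3w}
  4. ALU→r7 ⇒ no(RD_PORT)  {2A/2Mu/1Ld/0B | 1r 3w}
  5. ALU→r2 ⇒ no(RD_PORT)  {2A/2Mu/1Ld/0B | 1r 3w}
  6. ALU→r7 ⇒ no(RD_PORT)  {2A/2Mu/1Ld/0B | 1r 3w}

issued = [0, 1]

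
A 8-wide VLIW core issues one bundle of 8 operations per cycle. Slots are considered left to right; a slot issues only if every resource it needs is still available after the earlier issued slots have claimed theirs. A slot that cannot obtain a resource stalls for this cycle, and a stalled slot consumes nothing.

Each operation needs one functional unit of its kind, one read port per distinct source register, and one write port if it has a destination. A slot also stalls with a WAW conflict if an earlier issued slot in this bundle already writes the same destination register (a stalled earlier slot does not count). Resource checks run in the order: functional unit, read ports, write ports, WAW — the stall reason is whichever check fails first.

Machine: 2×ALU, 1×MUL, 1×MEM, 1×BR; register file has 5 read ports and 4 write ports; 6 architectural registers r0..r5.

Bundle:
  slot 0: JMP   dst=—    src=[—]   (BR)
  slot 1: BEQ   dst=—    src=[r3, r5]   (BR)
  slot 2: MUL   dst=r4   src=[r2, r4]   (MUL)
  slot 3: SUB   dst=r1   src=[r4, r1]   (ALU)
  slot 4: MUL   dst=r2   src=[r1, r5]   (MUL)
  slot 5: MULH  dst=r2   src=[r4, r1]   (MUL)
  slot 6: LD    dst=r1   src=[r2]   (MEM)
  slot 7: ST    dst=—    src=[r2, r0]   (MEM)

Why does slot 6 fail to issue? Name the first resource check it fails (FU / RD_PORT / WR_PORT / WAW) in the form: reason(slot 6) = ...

[0] BR needs rd=0 wr=0: ok; after: ALU=2 MUL=1 MEM=1 BR=0, R=5, W=4
[1] BR needs rd=2 wr=0: FU; after: ALU=2 MUL=1 MEM=1 BR=0, R=5, W=4
[2] MUL needs rd=2 wr=1: ok; after: ALU=2 MUL=0 MEM=1 BR=0, R=3, W=3
[3] ALU needs rd=2 wr=1: ok; after: ALU=1 MUL=0 MEM=1 BR=0, R=1, W=2
[4] MUL needs rd=2 wr=1: FU; after: ALU=1 MUL=0 MEM=1 BR=0, R=1, W=2
[5] MUL needs rd=2 wr=1: FU; after: ALU=1 MUL=0 MEM=1 BR=0, R=1, W=2
[6] MEM needs rd=1 wr=1: WAW; after: ALU=1 MUL=0 MEM=1 BR=0, R=1, W=2
[7] MEM needs rd=2 wr=0: RD_PORT; after: ALU=1 MUL=0 MEM=1 BR=0, R=1, W=2

reason(slot 6) = WAW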